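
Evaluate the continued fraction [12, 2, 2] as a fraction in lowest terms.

62/5

Fold from the inside: start with 2/1.
  2 + 1/2 = 5/2
  12 + 2/5 = 62/5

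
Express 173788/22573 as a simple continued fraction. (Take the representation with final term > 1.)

173788 = 7×22573 + 15777
22573 = 1×15777 + 6796
15777 = 2×6796 + 2185
6796 = 3×2185 + 241
2185 = 9×241 + 16
241 = 15×16 + 1
16 = 16×1 + 0  (stop)
So 173788/22573 = [7; 1, 2, 3, 9, 15, 16].

[7; 1, 2, 3, 9, 15, 16]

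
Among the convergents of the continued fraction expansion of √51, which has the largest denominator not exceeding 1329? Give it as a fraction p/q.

4999/700

√51 = [7; 7, 14, …] (period length 2).
Convergents:
  p_0/q_0 = 7/1
  p_1/q_1 = 50/7
  p_2/q_2 = 707/99
  p_3/q_3 = 4999/700
  p_4/q_4 = 70693/9899
q_3 = 700 ≤ 1329 < 9899 = q_4, so the answer is 4999/700.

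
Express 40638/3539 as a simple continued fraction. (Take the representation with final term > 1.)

40638 = 11*3539 + 1709
3539 = 2*1709 + 121
1709 = 14*121 + 15
121 = 8*15 + 1
15 = 15*1 + 0  (stop)
So 40638/3539 = [11; 2, 14, 8, 15].

[11; 2, 14, 8, 15]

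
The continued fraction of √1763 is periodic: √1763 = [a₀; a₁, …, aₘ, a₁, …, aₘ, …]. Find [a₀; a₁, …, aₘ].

a₀ = ⌊√1763⌋ = 41.
With m₀=0, d₀=1 and mₖ₊₁ = dₖaₖ − mₖ, dₖ₊₁ = (n − mₖ₊₁²)/dₖ, aₖ₊₁ = ⌊(a₀+mₖ₊₁)/dₖ₊₁⌋:
  k=1: m=41, d=82, a=1
  k=2: m=41, d=1, a=82
d=1 and a=2a₀=82 at k=2, so the next step gives (m, d) = (41, 82) again — its k=1 value — and the period has length 2.

[41; 1, 82]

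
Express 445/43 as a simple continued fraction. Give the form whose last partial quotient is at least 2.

445 = 10*43 + 15
43 = 2*15 + 13
15 = 1*13 + 2
13 = 6*2 + 1
2 = 2*1 + 0  (stop)
So 445/43 = [10; 2, 1, 6, 2].

[10; 2, 1, 6, 2]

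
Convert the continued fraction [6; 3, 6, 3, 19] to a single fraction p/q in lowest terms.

7321/1159

Using pₖ = aₖpₖ₋₁ + pₖ₋₂ and qₖ = aₖqₖ₋₁ + qₖ₋₂:
  k=0: a=6, p=6, q=1
  k=1: a=3, p=19, q=3
  k=2: a=6, p=120, q=19
  k=3: a=3, p=379, q=60
  k=4: a=19, p=7321, q=1159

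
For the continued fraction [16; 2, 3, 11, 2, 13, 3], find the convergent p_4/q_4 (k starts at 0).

2711/165

Using pₖ = aₖpₖ₋₁ + pₖ₋₂, qₖ = aₖqₖ₋₁ + qₖ₋₂ (with p₋₁=1, p₋₂=0, q₋₁=0, q₋₂=1):
  k=0: a=16, p=16, q=1
  k=1: a=2, p=33, q=2
  k=2: a=3, p=115, q=7
  k=3: a=11, p=1298, q=79
  k=4: a=2, p=2711, q=165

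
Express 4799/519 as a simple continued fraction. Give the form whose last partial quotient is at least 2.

[9; 4, 18, 3, 2]

4799 = 9*519 + 128
519 = 4*128 + 7
128 = 18*7 + 2
7 = 3*2 + 1
2 = 2*1 + 0  (stop)
So 4799/519 = [9; 4, 18, 3, 2].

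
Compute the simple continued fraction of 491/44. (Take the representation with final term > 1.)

[11; 6, 3, 2]

491 = 11×44 + 7
44 = 6×7 + 2
7 = 3×2 + 1
2 = 2×1 + 0  (stop)
So 491/44 = [11; 6, 3, 2].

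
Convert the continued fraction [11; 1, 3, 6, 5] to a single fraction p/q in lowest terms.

Using pₖ = aₖpₖ₋₁ + pₖ₋₂ and qₖ = aₖqₖ₋₁ + qₖ₋₂:
  k=0: a=11, p=11, q=1
  k=1: a=1, p=12, q=1
  k=2: a=3, p=47, q=4
  k=3: a=6, p=294, q=25
  k=4: a=5, p=1517, q=129

1517/129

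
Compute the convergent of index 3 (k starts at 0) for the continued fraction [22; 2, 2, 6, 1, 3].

Using pₖ = aₖpₖ₋₁ + pₖ₋₂, qₖ = aₖqₖ₋₁ + qₖ₋₂ (with p₋₁=1, p₋₂=0, q₋₁=0, q₋₂=1):
  k=0: a=22, p=22, q=1
  k=1: a=2, p=45, q=2
  k=2: a=2, p=112, q=5
  k=3: a=6, p=717, q=32

717/32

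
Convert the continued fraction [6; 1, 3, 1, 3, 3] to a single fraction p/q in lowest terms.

Fold from the inside: start with 3/1.
  3 + 1/3 = 10/3
  1 + 3/10 = 13/10
  3 + 10/13 = 49/13
  1 + 13/49 = 62/49
  6 + 49/62 = 421/62

421/62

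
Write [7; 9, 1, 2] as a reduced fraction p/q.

Using pₖ = aₖpₖ₋₁ + pₖ₋₂ and qₖ = aₖqₖ₋₁ + qₖ₋₂:
  k=0: a=7, p=7, q=1
  k=1: a=9, p=64, q=9
  k=2: a=1, p=71, q=10
  k=3: a=2, p=206, q=29

206/29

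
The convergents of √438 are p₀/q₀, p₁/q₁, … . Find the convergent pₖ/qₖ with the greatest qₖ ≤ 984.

12285/587

√438 = [20; 1, 12, 1, 40, …] (period length 4).
Convergents:
  p_0/q_0 = 20/1
  p_1/q_1 = 21/1
  p_2/q_2 = 272/13
  p_3/q_3 = 293/14
  p_4/q_4 = 11992/573
  p_5/q_5 = 12285/587
  p_6/q_6 = 159412/7617
q_5 = 587 ≤ 984 < 7617 = q_6, so the answer is 12285/587.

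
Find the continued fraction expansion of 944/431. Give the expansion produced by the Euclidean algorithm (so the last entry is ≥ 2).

[2; 5, 3, 1, 9, 2]

944 = 2×431 + 82
431 = 5×82 + 21
82 = 3×21 + 19
21 = 1×19 + 2
19 = 9×2 + 1
2 = 2×1 + 0  (stop)
So 944/431 = [2; 5, 3, 1, 9, 2].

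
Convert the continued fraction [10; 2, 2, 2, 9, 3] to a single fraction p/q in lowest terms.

3656/351

Using pₖ = aₖpₖ₋₁ + pₖ₋₂ and qₖ = aₖqₖ₋₁ + qₖ₋₂:
  k=0: a=10, p=10, q=1
  k=1: a=2, p=21, q=2
  k=2: a=2, p=52, q=5
  k=3: a=2, p=125, q=12
  k=4: a=9, p=1177, q=113
  k=5: a=3, p=3656, q=351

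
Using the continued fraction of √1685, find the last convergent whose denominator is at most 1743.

34522/841

√1685 = [41; 20, 1, 1, 20, 82, …] (period length 5).
Convergents:
  p_0/q_0 = 41/1
  p_1/q_1 = 821/20
  p_2/q_2 = 862/21
  p_3/q_3 = 1683/41
  p_4/q_4 = 34522/841
  p_5/q_5 = 2832487/69003
q_4 = 841 ≤ 1743 < 69003 = q_5, so the answer is 34522/841.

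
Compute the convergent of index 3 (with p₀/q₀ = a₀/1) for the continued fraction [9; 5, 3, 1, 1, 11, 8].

Using pₖ = aₖpₖ₋₁ + pₖ₋₂, qₖ = aₖqₖ₋₁ + qₖ₋₂ (with p₋₁=1, p₋₂=0, q₋₁=0, q₋₂=1):
  k=0: a=9, p=9, q=1
  k=1: a=5, p=46, q=5
  k=2: a=3, p=147, q=16
  k=3: a=1, p=193, q=21

193/21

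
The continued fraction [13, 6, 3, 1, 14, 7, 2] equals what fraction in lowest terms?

Using pₖ = aₖpₖ₋₁ + pₖ₋₂ and qₖ = aₖqₖ₋₁ + qₖ₋₂:
  k=0: a=13, p=13, q=1
  k=1: a=6, p=79, q=6
  k=2: a=3, p=250, q=19
  k=3: a=1, p=329, q=25
  k=4: a=14, p=4856, q=369
  k=5: a=7, p=34321, q=2608
  k=6: a=2, p=73498, q=5585

73498/5585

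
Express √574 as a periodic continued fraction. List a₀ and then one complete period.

[23; 1, 22, 1, 46]

a₀ = ⌊√574⌋ = 23.
With m₀=0, d₀=1 and mₖ₊₁ = dₖaₖ − mₖ, dₖ₊₁ = (n − mₖ₊₁²)/dₖ, aₖ₊₁ = ⌊(a₀+mₖ₊₁)/dₖ₊₁⌋:
  k=1: m=23, d=45, a=1
  k=2: m=22, d=2, a=22
  k=3: m=22, d=45, a=1
  k=4: m=23, d=1, a=46
d=1 and a=2a₀=46 at k=4, so the next step gives (m, d) = (23, 45) again — its k=1 value — and the period has length 4.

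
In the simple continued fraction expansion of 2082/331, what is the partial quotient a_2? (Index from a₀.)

2082 = 6·331 + 96   →  a_0 = 6
331 = 3·96 + 43   →  a_1 = 3
96 = 2·43 + 10   →  a_2 = 2

2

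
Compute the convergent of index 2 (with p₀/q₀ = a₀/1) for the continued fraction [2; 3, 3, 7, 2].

Using pₖ = aₖpₖ₋₁ + pₖ₋₂, qₖ = aₖqₖ₋₁ + qₖ₋₂ (with p₋₁=1, p₋₂=0, q₋₁=0, q₋₂=1):
  k=0: a=2, p=2, q=1
  k=1: a=3, p=7, q=3
  k=2: a=3, p=23, q=10

23/10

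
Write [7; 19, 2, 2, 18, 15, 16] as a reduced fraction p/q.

3044411/431737

Fold from the inside: start with 16/1.
  15 + 1/16 = 241/16
  18 + 16/241 = 4354/241
  2 + 241/4354 = 8949/4354
  2 + 4354/8949 = 22252/8949
  19 + 8949/22252 = 431737/22252
  7 + 22252/431737 = 3044411/431737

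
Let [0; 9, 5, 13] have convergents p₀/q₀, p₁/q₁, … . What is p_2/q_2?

Using pₖ = aₖpₖ₋₁ + pₖ₋₂, qₖ = aₖqₖ₋₁ + qₖ₋₂ (with p₋₁=1, p₋₂=0, q₋₁=0, q₋₂=1):
  k=0: a=0, p=0, q=1
  k=1: a=9, p=1, q=9
  k=2: a=5, p=5, q=46

5/46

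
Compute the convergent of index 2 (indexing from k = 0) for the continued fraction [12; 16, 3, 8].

Using pₖ = aₖpₖ₋₁ + pₖ₋₂, qₖ = aₖqₖ₋₁ + qₖ₋₂ (with p₋₁=1, p₋₂=0, q₋₁=0, q₋₂=1):
  k=0: a=12, p=12, q=1
  k=1: a=16, p=193, q=16
  k=2: a=3, p=591, q=49

591/49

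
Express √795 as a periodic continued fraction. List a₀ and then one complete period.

[28; 5, 9, 5, 56]

a₀ = ⌊√795⌋ = 28.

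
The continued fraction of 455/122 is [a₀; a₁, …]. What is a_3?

1

455 = 3·122 + 89   →  a_0 = 3
122 = 1·89 + 33   →  a_1 = 1
89 = 2·33 + 23   →  a_2 = 2
33 = 1·23 + 10   →  a_3 = 1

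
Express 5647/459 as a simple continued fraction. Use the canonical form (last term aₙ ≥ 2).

5647 = 12×459 + 139
459 = 3×139 + 42
139 = 3×42 + 13
42 = 3×13 + 3
13 = 4×3 + 1
3 = 3×1 + 0  (stop)
So 5647/459 = [12; 3, 3, 3, 4, 3].

[12; 3, 3, 3, 4, 3]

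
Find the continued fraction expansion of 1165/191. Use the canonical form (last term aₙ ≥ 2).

1165 = 6×191 + 19
191 = 10×19 + 1
19 = 19×1 + 0  (stop)
So 1165/191 = [6; 10, 19].

[6; 10, 19]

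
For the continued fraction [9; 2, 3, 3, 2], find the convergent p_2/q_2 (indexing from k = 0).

Using pₖ = aₖpₖ₋₁ + pₖ₋₂, qₖ = aₖqₖ₋₁ + qₖ₋₂ (with p₋₁=1, p₋₂=0, q₋₁=0, q₋₂=1):
  k=0: a=9, p=9, q=1
  k=1: a=2, p=19, q=2
  k=2: a=3, p=66, q=7

66/7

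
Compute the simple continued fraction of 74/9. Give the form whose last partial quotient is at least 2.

[8; 4, 2]

74 = 8×9 + 2
9 = 4×2 + 1
2 = 2×1 + 0  (stop)
So 74/9 = [8; 4, 2].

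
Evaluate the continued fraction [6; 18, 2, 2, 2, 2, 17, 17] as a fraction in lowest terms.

Using pₖ = aₖpₖ₋₁ + pₖ₋₂ and qₖ = aₖqₖ₋₁ + qₖ₋₂:
  k=0: a=6, p=6, q=1
  k=1: a=18, p=109, q=18
  k=2: a=2, p=224, q=37
  k=3: a=2, p=557, q=92
  k=4: a=2, p=1338, q=221
  k=5: a=2, p=3233, q=534
  k=6: a=17, p=56299, q=9299
  k=7: a=17, p=960316, q=158617

960316/158617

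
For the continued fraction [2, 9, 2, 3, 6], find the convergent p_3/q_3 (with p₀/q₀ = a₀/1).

139/66

Using pₖ = aₖpₖ₋₁ + pₖ₋₂, qₖ = aₖqₖ₋₁ + qₖ₋₂ (with p₋₁=1, p₋₂=0, q₋₁=0, q₋₂=1):
  k=0: a=2, p=2, q=1
  k=1: a=9, p=19, q=9
  k=2: a=2, p=40, q=19
  k=3: a=3, p=139, q=66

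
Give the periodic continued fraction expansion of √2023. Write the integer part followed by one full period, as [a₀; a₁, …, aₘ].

[44; 1, 43, 1, 88]

a₀ = ⌊√2023⌋ = 44.
With m₀=0, d₀=1 and mₖ₊₁ = dₖaₖ − mₖ, dₖ₊₁ = (n − mₖ₊₁²)/dₖ, aₖ₊₁ = ⌊(a₀+mₖ₊₁)/dₖ₊₁⌋:
  k=1: m=44, d=87, a=1
  k=2: m=43, d=2, a=43
  k=3: m=43, d=87, a=1
  k=4: m=44, d=1, a=88
d=1 and a=2a₀=88 at k=4, so the next step gives (m, d) = (44, 87) again — its k=1 value — and the period has length 4.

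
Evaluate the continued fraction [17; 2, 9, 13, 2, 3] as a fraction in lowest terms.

31453/1800

Using pₖ = aₖpₖ₋₁ + pₖ₋₂ and qₖ = aₖqₖ₋₁ + qₖ₋₂:
  k=0: a=17, p=17, q=1
  k=1: a=2, p=35, q=2
  k=2: a=9, p=332, q=19
  k=3: a=13, p=4351, q=249
  k=4: a=2, p=9034, q=517
  k=5: a=3, p=31453, q=1800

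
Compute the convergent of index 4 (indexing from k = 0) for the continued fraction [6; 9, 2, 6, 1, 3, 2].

Using pₖ = aₖpₖ₋₁ + pₖ₋₂, qₖ = aₖqₖ₋₁ + qₖ₋₂ (with p₋₁=1, p₋₂=0, q₋₁=0, q₋₂=1):
  k=0: a=6, p=6, q=1
  k=1: a=9, p=55, q=9
  k=2: a=2, p=116, q=19
  k=3: a=6, p=751, q=123
  k=4: a=1, p=867, q=142

867/142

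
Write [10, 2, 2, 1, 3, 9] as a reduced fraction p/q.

2512/241

Using pₖ = aₖpₖ₋₁ + pₖ₋₂ and qₖ = aₖqₖ₋₁ + qₖ₋₂:
  k=0: a=10, p=10, q=1
  k=1: a=2, p=21, q=2
  k=2: a=2, p=52, q=5
  k=3: a=1, p=73, q=7
  k=4: a=3, p=271, q=26
  k=5: a=9, p=2512, q=241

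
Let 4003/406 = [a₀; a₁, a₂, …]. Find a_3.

4003 = 9·406 + 349   →  a_0 = 9
406 = 1·349 + 57   →  a_1 = 1
349 = 6·57 + 7   →  a_2 = 6
57 = 8·7 + 1   →  a_3 = 8

8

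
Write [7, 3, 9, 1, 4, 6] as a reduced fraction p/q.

6905/943

Fold from the inside: start with 6/1.
  4 + 1/6 = 25/6
  1 + 6/25 = 31/25
  9 + 25/31 = 304/31
  3 + 31/304 = 943/304
  7 + 304/943 = 6905/943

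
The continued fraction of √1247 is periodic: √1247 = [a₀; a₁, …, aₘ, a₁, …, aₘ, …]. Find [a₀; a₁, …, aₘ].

a₀ = ⌊√1247⌋ = 35.
With m₀=0, d₀=1 and mₖ₊₁ = dₖaₖ − mₖ, dₖ₊₁ = (n − mₖ₊₁²)/dₖ, aₖ₊₁ = ⌊(a₀+mₖ₊₁)/dₖ₊₁⌋:
  k=1: m=35, d=22, a=3
  k=2: m=31, d=13, a=5
  k=3: m=34, d=7, a=9
  k=4: m=29, d=58, a=1
  k=5: m=29, d=7, a=9
  k=6: m=34, d=13, a=5
  k=7: m=31, d=22, a=3
  k=8: m=35, d=1, a=70
d=1 and a=2a₀=70 at k=8, so the next step gives (m, d) = (35, 22) again — its k=1 value — and the period has length 8.

[35; 3, 5, 9, 1, 9, 5, 3, 70]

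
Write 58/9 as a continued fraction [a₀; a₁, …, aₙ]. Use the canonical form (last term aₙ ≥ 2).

[6; 2, 4]

58 = 6·9 + 4
9 = 2·4 + 1
4 = 4·1 + 0  (stop)
So 58/9 = [6; 2, 4].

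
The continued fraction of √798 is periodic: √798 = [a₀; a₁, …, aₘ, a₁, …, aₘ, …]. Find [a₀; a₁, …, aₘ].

[28; 4, 56]

a₀ = ⌊√798⌋ = 28.
With m₀=0, d₀=1 and mₖ₊₁ = dₖaₖ − mₖ, dₖ₊₁ = (n − mₖ₊₁²)/dₖ, aₖ₊₁ = ⌊(a₀+mₖ₊₁)/dₖ₊₁⌋:
  k=1: m=28, d=14, a=4
  k=2: m=28, d=1, a=56
d=1 and a=2a₀=56 at k=2, so the next step gives (m, d) = (28, 14) again — its k=1 value — and the period has length 2.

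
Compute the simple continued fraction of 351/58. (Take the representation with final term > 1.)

351 = 6*58 + 3
58 = 19*3 + 1
3 = 3*1 + 0  (stop)
So 351/58 = [6; 19, 3].

[6; 19, 3]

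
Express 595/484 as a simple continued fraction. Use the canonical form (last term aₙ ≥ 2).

[1; 4, 2, 1, 3, 2, 4]

595 = 1·484 + 111
484 = 4·111 + 40
111 = 2·40 + 31
40 = 1·31 + 9
31 = 3·9 + 4
9 = 2·4 + 1
4 = 4·1 + 0  (stop)
So 595/484 = [1; 4, 2, 1, 3, 2, 4].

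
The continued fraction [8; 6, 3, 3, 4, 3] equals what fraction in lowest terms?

Using pₖ = aₖpₖ₋₁ + pₖ₋₂ and qₖ = aₖqₖ₋₁ + qₖ₋₂:
  k=0: a=8, p=8, q=1
  k=1: a=6, p=49, q=6
  k=2: a=3, p=155, q=19
  k=3: a=3, p=514, q=63
  k=4: a=4, p=2211, q=271
  k=5: a=3, p=7147, q=876

7147/876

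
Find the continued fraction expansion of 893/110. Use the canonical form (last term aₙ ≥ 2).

[8; 8, 2, 6]

893 = 8×110 + 13
110 = 8×13 + 6
13 = 2×6 + 1
6 = 6×1 + 0  (stop)
So 893/110 = [8; 8, 2, 6].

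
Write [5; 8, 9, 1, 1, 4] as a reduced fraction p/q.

Fold from the inside: start with 4/1.
  1 + 1/4 = 5/4
  1 + 4/5 = 9/5
  9 + 5/9 = 86/9
  8 + 9/86 = 697/86
  5 + 86/697 = 3571/697

3571/697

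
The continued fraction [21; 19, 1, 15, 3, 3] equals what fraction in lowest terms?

68413/3250

Using pₖ = aₖpₖ₋₁ + pₖ₋₂ and qₖ = aₖqₖ₋₁ + qₖ₋₂:
  k=0: a=21, p=21, q=1
  k=1: a=19, p=400, q=19
  k=2: a=1, p=421, q=20
  k=3: a=15, p=6715, q=319
  k=4: a=3, p=20566, q=977
  k=5: a=3, p=68413, q=3250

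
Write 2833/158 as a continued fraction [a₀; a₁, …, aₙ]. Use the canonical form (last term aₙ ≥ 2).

2833 = 17×158 + 147
158 = 1×147 + 11
147 = 13×11 + 4
11 = 2×4 + 3
4 = 1×3 + 1
3 = 3×1 + 0  (stop)
So 2833/158 = [17; 1, 13, 2, 1, 3].

[17; 1, 13, 2, 1, 3]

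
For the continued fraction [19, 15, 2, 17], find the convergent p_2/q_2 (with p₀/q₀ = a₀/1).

Using pₖ = aₖpₖ₋₁ + pₖ₋₂, qₖ = aₖqₖ₋₁ + qₖ₋₂ (with p₋₁=1, p₋₂=0, q₋₁=0, q₋₂=1):
  k=0: a=19, p=19, q=1
  k=1: a=15, p=286, q=15
  k=2: a=2, p=591, q=31

591/31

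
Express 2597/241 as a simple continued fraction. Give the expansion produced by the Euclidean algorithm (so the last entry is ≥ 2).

[10; 1, 3, 2, 6, 4]

2597 = 10·241 + 187
241 = 1·187 + 54
187 = 3·54 + 25
54 = 2·25 + 4
25 = 6·4 + 1
4 = 4·1 + 0  (stop)
So 2597/241 = [10; 1, 3, 2, 6, 4].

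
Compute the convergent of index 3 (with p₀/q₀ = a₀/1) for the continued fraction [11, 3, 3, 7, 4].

825/73

Using pₖ = aₖpₖ₋₁ + pₖ₋₂, qₖ = aₖqₖ₋₁ + qₖ₋₂ (with p₋₁=1, p₋₂=0, q₋₁=0, q₋₂=1):
  k=0: a=11, p=11, q=1
  k=1: a=3, p=34, q=3
  k=2: a=3, p=113, q=10
  k=3: a=7, p=825, q=73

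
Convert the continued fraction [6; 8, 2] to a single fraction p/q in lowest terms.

104/17

Using pₖ = aₖpₖ₋₁ + pₖ₋₂ and qₖ = aₖqₖ₋₁ + qₖ₋₂:
  k=0: a=6, p=6, q=1
  k=1: a=8, p=49, q=8
  k=2: a=2, p=104, q=17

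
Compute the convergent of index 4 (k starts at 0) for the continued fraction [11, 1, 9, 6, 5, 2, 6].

3749/315

Using pₖ = aₖpₖ₋₁ + pₖ₋₂, qₖ = aₖqₖ₋₁ + qₖ₋₂ (with p₋₁=1, p₋₂=0, q₋₁=0, q₋₂=1):
  k=0: a=11, p=11, q=1
  k=1: a=1, p=12, q=1
  k=2: a=9, p=119, q=10
  k=3: a=6, p=726, q=61
  k=4: a=5, p=3749, q=315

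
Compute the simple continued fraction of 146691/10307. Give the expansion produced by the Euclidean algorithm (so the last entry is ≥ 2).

[14; 4, 3, 3, 1, 10, 17]

146691 = 14·10307 + 2393
10307 = 4·2393 + 735
2393 = 3·735 + 188
735 = 3·188 + 171
188 = 1·171 + 17
171 = 10·17 + 1
17 = 17·1 + 0  (stop)
So 146691/10307 = [14; 4, 3, 3, 1, 10, 17].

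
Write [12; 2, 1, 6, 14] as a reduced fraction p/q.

Fold from the inside: start with 14/1.
  6 + 1/14 = 85/14
  1 + 14/85 = 99/85
  2 + 85/99 = 283/99
  12 + 99/283 = 3495/283

3495/283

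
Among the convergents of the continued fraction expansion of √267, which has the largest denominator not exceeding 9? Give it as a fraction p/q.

√267 = [16; 2, 1, 15, 1, 2, 32, …] (period length 6).
Convergents:
  p_0/q_0 = 16/1
  p_1/q_1 = 33/2
  p_2/q_2 = 49/3
  p_3/q_3 = 768/47
q_2 = 3 ≤ 9 < 47 = q_3, so the answer is 49/3.

49/3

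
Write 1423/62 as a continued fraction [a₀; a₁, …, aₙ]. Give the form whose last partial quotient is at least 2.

1423 = 22·62 + 59
62 = 1·59 + 3
59 = 19·3 + 2
3 = 1·2 + 1
2 = 2·1 + 0  (stop)
So 1423/62 = [22; 1, 19, 1, 2].

[22; 1, 19, 1, 2]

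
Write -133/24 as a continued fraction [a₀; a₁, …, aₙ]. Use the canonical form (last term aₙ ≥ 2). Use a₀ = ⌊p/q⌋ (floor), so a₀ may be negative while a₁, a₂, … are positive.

[-6; 2, 5, 2]

-133 = -6×24 + 11
24 = 2×11 + 2
11 = 5×2 + 1
2 = 2×1 + 0  (stop)
So -133/24 = [-6; 2, 5, 2].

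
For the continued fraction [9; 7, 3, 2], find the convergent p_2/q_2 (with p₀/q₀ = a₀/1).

Using pₖ = aₖpₖ₋₁ + pₖ₋₂, qₖ = aₖqₖ₋₁ + qₖ₋₂ (with p₋₁=1, p₋₂=0, q₋₁=0, q₋₂=1):
  k=0: a=9, p=9, q=1
  k=1: a=7, p=64, q=7
  k=2: a=3, p=201, q=22

201/22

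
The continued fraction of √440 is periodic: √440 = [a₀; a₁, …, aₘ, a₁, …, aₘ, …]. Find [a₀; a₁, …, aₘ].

[20; 1, 40]

a₀ = ⌊√440⌋ = 20.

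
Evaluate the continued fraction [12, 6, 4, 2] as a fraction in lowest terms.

Fold from the inside: start with 2/1.
  4 + 1/2 = 9/2
  6 + 2/9 = 56/9
  12 + 9/56 = 681/56

681/56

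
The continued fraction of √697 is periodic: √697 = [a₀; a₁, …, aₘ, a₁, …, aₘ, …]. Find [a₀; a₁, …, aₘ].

a₀ = ⌊√697⌋ = 26.
With m₀=0, d₀=1 and mₖ₊₁ = dₖaₖ − mₖ, dₖ₊₁ = (n − mₖ₊₁²)/dₖ, aₖ₊₁ = ⌊(a₀+mₖ₊₁)/dₖ₊₁⌋:
  k=1: m=26, d=21, a=2
  k=2: m=16, d=21, a=2
  k=3: m=26, d=1, a=52
d=1 and a=2a₀=52 at k=3, so the next step gives (m, d) = (26, 21) again — its k=1 value — and the period has length 3.

[26; 2, 2, 52]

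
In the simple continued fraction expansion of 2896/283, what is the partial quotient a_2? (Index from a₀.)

3

2896 = 10·283 + 66   →  a_0 = 10
283 = 4·66 + 19   →  a_1 = 4
66 = 3·19 + 9   →  a_2 = 3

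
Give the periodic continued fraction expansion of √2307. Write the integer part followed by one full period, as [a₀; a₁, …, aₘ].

[48; 32, 96]

a₀ = ⌊√2307⌋ = 48.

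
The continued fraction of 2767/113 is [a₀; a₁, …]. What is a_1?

2

2767 = 24·113 + 55   →  a_0 = 24
113 = 2·55 + 3   →  a_1 = 2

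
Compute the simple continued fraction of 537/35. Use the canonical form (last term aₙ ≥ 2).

[15; 2, 1, 11]

537 = 15*35 + 12
35 = 2*12 + 11
12 = 1*11 + 1
11 = 11*1 + 0  (stop)
So 537/35 = [15; 2, 1, 11].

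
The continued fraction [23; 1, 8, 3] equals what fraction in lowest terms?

669/28

Fold from the inside: start with 3/1.
  8 + 1/3 = 25/3
  1 + 3/25 = 28/25
  23 + 25/28 = 669/28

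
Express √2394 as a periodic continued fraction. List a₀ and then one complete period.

[48; 1, 12, 1, 96]

a₀ = ⌊√2394⌋ = 48.
With m₀=0, d₀=1 and mₖ₊₁ = dₖaₖ − mₖ, dₖ₊₁ = (n − mₖ₊₁²)/dₖ, aₖ₊₁ = ⌊(a₀+mₖ₊₁)/dₖ₊₁⌋:
  k=1: m=48, d=90, a=1
  k=2: m=42, d=7, a=12
  k=3: m=42, d=90, a=1
  k=4: m=48, d=1, a=96
d=1 and a=2a₀=96 at k=4, so the next step gives (m, d) = (48, 90) again — its k=1 value — and the period has length 4.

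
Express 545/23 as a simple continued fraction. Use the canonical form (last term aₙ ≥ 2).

545 = 23*23 + 16
23 = 1*16 + 7
16 = 2*7 + 2
7 = 3*2 + 1
2 = 2*1 + 0  (stop)
So 545/23 = [23; 1, 2, 3, 2].

[23; 1, 2, 3, 2]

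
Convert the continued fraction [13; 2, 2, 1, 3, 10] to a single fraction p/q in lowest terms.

Using pₖ = aₖpₖ₋₁ + pₖ₋₂ and qₖ = aₖqₖ₋₁ + qₖ₋₂:
  k=0: a=13, p=13, q=1
  k=1: a=2, p=27, q=2
  k=2: a=2, p=67, q=5
  k=3: a=1, p=94, q=7
  k=4: a=3, p=349, q=26
  k=5: a=10, p=3584, q=267

3584/267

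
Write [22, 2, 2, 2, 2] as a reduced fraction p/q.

Using pₖ = aₖpₖ₋₁ + pₖ₋₂ and qₖ = aₖqₖ₋₁ + qₖ₋₂:
  k=0: a=22, p=22, q=1
  k=1: a=2, p=45, q=2
  k=2: a=2, p=112, q=5
  k=3: a=2, p=269, q=12
  k=4: a=2, p=650, q=29

650/29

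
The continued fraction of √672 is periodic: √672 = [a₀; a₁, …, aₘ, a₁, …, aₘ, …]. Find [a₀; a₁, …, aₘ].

a₀ = ⌊√672⌋ = 25.
With m₀=0, d₀=1 and mₖ₊₁ = dₖaₖ − mₖ, dₖ₊₁ = (n − mₖ₊₁²)/dₖ, aₖ₊₁ = ⌊(a₀+mₖ₊₁)/dₖ₊₁⌋:
  k=1: m=25, d=47, a=1
  k=2: m=22, d=4, a=11
  k=3: m=22, d=47, a=1
  k=4: m=25, d=1, a=50
d=1 and a=2a₀=50 at k=4, so the next step gives (m, d) = (25, 47) again — its k=1 value — and the period has length 4.

[25; 1, 11, 1, 50]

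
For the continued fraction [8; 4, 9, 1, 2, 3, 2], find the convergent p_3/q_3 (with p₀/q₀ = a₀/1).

Using pₖ = aₖpₖ₋₁ + pₖ₋₂, qₖ = aₖqₖ₋₁ + qₖ₋₂ (with p₋₁=1, p₋₂=0, q₋₁=0, q₋₂=1):
  k=0: a=8, p=8, q=1
  k=1: a=4, p=33, q=4
  k=2: a=9, p=305, q=37
  k=3: a=1, p=338, q=41

338/41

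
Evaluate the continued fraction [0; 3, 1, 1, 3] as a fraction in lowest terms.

7/25

Fold from the inside: start with 3/1.
  1 + 1/3 = 4/3
  1 + 3/4 = 7/4
  3 + 4/7 = 25/7
  0 + 7/25 = 7/25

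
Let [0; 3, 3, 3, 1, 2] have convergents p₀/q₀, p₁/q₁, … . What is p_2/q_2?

Using pₖ = aₖpₖ₋₁ + pₖ₋₂, qₖ = aₖqₖ₋₁ + qₖ₋₂ (with p₋₁=1, p₋₂=0, q₋₁=0, q₋₂=1):
  k=0: a=0, p=0, q=1
  k=1: a=3, p=1, q=3
  k=2: a=3, p=3, q=10

3/10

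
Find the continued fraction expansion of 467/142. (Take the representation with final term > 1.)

467 = 3×142 + 41
142 = 3×41 + 19
41 = 2×19 + 3
19 = 6×3 + 1
3 = 3×1 + 0  (stop)
So 467/142 = [3; 3, 2, 6, 3].

[3; 3, 2, 6, 3]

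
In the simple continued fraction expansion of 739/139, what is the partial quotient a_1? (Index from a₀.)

739 = 5·139 + 44   →  a_0 = 5
139 = 3·44 + 7   →  a_1 = 3

3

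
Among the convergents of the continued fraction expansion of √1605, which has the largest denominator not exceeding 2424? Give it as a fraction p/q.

51320/1281

√1605 = [40; 16, 80, …] (period length 2).
Convergents:
  p_0/q_0 = 40/1
  p_1/q_1 = 641/16
  p_2/q_2 = 51320/1281
  p_3/q_3 = 821761/20512
q_2 = 1281 ≤ 2424 < 20512 = q_3, so the answer is 51320/1281.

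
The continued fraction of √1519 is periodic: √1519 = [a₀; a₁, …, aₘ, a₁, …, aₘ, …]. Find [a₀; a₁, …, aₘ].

a₀ = ⌊√1519⌋ = 38.
With m₀=0, d₀=1 and mₖ₊₁ = dₖaₖ − mₖ, dₖ₊₁ = (n − mₖ₊₁²)/dₖ, aₖ₊₁ = ⌊(a₀+mₖ₊₁)/dₖ₊₁⌋:
  k=1: m=38, d=75, a=1
  k=2: m=37, d=2, a=37
  k=3: m=37, d=75, a=1
  k=4: m=38, d=1, a=76
d=1 and a=2a₀=76 at k=4, so the next step gives (m, d) = (38, 75) again — its k=1 value — and the period has length 4.

[38; 1, 37, 1, 76]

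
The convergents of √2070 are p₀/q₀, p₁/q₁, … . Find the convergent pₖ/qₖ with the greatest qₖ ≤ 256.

√2070 = [45; 2, 90, …] (period length 2).
Convergents:
  p_0/q_0 = 45/1
  p_1/q_1 = 91/2
  p_2/q_2 = 8235/181
  p_3/q_3 = 16561/364
q_2 = 181 ≤ 256 < 364 = q_3, so the answer is 8235/181.

8235/181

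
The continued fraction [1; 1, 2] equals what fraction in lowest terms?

5/3

Using pₖ = aₖpₖ₋₁ + pₖ₋₂ and qₖ = aₖqₖ₋₁ + qₖ₋₂:
  k=0: a=1, p=1, q=1
  k=1: a=1, p=2, q=1
  k=2: a=2, p=5, q=3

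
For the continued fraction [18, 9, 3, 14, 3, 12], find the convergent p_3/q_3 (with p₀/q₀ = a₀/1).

7261/401

Using pₖ = aₖpₖ₋₁ + pₖ₋₂, qₖ = aₖqₖ₋₁ + qₖ₋₂ (with p₋₁=1, p₋₂=0, q₋₁=0, q₋₂=1):
  k=0: a=18, p=18, q=1
  k=1: a=9, p=163, q=9
  k=2: a=3, p=507, q=28
  k=3: a=14, p=7261, q=401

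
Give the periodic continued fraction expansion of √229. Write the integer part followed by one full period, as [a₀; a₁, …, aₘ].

[15; 7, 1, 1, 7, 30]

a₀ = ⌊√229⌋ = 15.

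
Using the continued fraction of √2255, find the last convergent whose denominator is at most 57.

√2255 = [47; 2, 18, 2, 94, …] (period length 4).
Convergents:
  p_0/q_0 = 47/1
  p_1/q_1 = 95/2
  p_2/q_2 = 1757/37
  p_3/q_3 = 3609/76
q_2 = 37 ≤ 57 < 76 = q_3, so the answer is 1757/37.

1757/37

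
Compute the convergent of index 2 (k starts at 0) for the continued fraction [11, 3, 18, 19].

623/55

Using pₖ = aₖpₖ₋₁ + pₖ₋₂, qₖ = aₖqₖ₋₁ + qₖ₋₂ (with p₋₁=1, p₋₂=0, q₋₁=0, q₋₂=1):
  k=0: a=11, p=11, q=1
  k=1: a=3, p=34, q=3
  k=2: a=18, p=623, q=55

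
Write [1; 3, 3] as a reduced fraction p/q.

Using pₖ = aₖpₖ₋₁ + pₖ₋₂ and qₖ = aₖqₖ₋₁ + qₖ₋₂:
  k=0: a=1, p=1, q=1
  k=1: a=3, p=4, q=3
  k=2: a=3, p=13, q=10

13/10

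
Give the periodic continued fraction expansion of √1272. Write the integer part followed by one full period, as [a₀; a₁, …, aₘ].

a₀ = ⌊√1272⌋ = 35.
With m₀=0, d₀=1 and mₖ₊₁ = dₖaₖ − mₖ, dₖ₊₁ = (n − mₖ₊₁²)/dₖ, aₖ₊₁ = ⌊(a₀+mₖ₊₁)/dₖ₊₁⌋:
  k=1: m=35, d=47, a=1
  k=2: m=12, d=24, a=1
  k=3: m=12, d=47, a=1
  k=4: m=35, d=1, a=70
d=1 and a=2a₀=70 at k=4, so the next step gives (m, d) = (35, 47) again — its k=1 value — and the period has length 4.

[35; 1, 1, 1, 70]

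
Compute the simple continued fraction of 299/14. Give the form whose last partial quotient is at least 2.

[21; 2, 1, 4]

299 = 21×14 + 5
14 = 2×5 + 4
5 = 1×4 + 1
4 = 4×1 + 0  (stop)
So 299/14 = [21; 2, 1, 4].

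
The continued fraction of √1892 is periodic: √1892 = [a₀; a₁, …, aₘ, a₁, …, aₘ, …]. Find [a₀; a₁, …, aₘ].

a₀ = ⌊√1892⌋ = 43.

[43; 2, 86]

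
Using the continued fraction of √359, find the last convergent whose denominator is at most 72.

360/19

√359 = [18; 1, 17, 1, 36, …] (period length 4).
Convergents:
  p_0/q_0 = 18/1
  p_1/q_1 = 19/1
  p_2/q_2 = 341/18
  p_3/q_3 = 360/19
  p_4/q_4 = 13301/702
q_3 = 19 ≤ 72 < 702 = q_4, so the answer is 360/19.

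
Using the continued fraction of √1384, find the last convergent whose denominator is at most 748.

√1384 = [37; 4, 1, 17, 1, 4, 74, …] (period length 6).
Convergents:
  p_0/q_0 = 37/1
  p_1/q_1 = 149/4
  p_2/q_2 = 186/5
  p_3/q_3 = 3311/89
  p_4/q_4 = 3497/94
  p_5/q_5 = 17299/465
  p_6/q_6 = 1283623/34504
q_5 = 465 ≤ 748 < 34504 = q_6, so the answer is 17299/465.

17299/465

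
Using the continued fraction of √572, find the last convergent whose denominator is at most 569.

√572 = [23; 1, 10, 1, 46, …] (period length 4).
Convergents:
  p_0/q_0 = 23/1
  p_1/q_1 = 24/1
  p_2/q_2 = 263/11
  p_3/q_3 = 287/12
  p_4/q_4 = 13465/563
  p_5/q_5 = 13752/575
q_4 = 563 ≤ 569 < 575 = q_5, so the answer is 13465/563.

13465/563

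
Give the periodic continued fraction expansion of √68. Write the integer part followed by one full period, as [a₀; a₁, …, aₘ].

a₀ = ⌊√68⌋ = 8.
With m₀=0, d₀=1 and mₖ₊₁ = dₖaₖ − mₖ, dₖ₊₁ = (n − mₖ₊₁²)/dₖ, aₖ₊₁ = ⌊(a₀+mₖ₊₁)/dₖ₊₁⌋:
  k=1: m=8, d=4, a=4
  k=2: m=8, d=1, a=16
d=1 and a=2a₀=16 at k=2, so the next step gives (m, d) = (8, 4) again — its k=1 value — and the period has length 2.

[8; 4, 16]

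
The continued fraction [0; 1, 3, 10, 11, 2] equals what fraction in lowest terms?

719/951

Using pₖ = aₖpₖ₋₁ + pₖ₋₂ and qₖ = aₖqₖ₋₁ + qₖ₋₂:
  k=0: a=0, p=0, q=1
  k=1: a=1, p=1, q=1
  k=2: a=3, p=3, q=4
  k=3: a=10, p=31, q=41
  k=4: a=11, p=344, q=455
  k=5: a=2, p=719, q=951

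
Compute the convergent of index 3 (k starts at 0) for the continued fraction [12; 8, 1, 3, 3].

424/35

Using pₖ = aₖpₖ₋₁ + pₖ₋₂, qₖ = aₖqₖ₋₁ + qₖ₋₂ (with p₋₁=1, p₋₂=0, q₋₁=0, q₋₂=1):
  k=0: a=12, p=12, q=1
  k=1: a=8, p=97, q=8
  k=2: a=1, p=109, q=9
  k=3: a=3, p=424, q=35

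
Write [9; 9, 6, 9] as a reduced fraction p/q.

Fold from the inside: start with 9/1.
  6 + 1/9 = 55/9
  9 + 9/55 = 504/55
  9 + 55/504 = 4591/504

4591/504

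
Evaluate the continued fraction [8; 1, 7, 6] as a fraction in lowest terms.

435/49

Using pₖ = aₖpₖ₋₁ + pₖ₋₂ and qₖ = aₖqₖ₋₁ + qₖ₋₂:
  k=0: a=8, p=8, q=1
  k=1: a=1, p=9, q=1
  k=2: a=7, p=71, q=8
  k=3: a=6, p=435, q=49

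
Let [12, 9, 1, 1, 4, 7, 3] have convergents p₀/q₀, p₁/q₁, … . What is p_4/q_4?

1041/86

Using pₖ = aₖpₖ₋₁ + pₖ₋₂, qₖ = aₖqₖ₋₁ + qₖ₋₂ (with p₋₁=1, p₋₂=0, q₋₁=0, q₋₂=1):
  k=0: a=12, p=12, q=1
  k=1: a=9, p=109, q=9
  k=2: a=1, p=121, q=10
  k=3: a=1, p=230, q=19
  k=4: a=4, p=1041, q=86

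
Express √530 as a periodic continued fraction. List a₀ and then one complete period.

a₀ = ⌊√530⌋ = 23.
With m₀=0, d₀=1 and mₖ₊₁ = dₖaₖ − mₖ, dₖ₊₁ = (n − mₖ₊₁²)/dₖ, aₖ₊₁ = ⌊(a₀+mₖ₊₁)/dₖ₊₁⌋:
  k=1: m=23, d=1, a=46
d=1 and a=2a₀=46 at k=1, so the next step gives (m, d) = (23, 1) again — its k=1 value — and the period has length 1.

[23; 46]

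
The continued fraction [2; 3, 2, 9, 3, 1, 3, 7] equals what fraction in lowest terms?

16923/7397

Using pₖ = aₖpₖ₋₁ + pₖ₋₂ and qₖ = aₖqₖ₋₁ + qₖ₋₂:
  k=0: a=2, p=2, q=1
  k=1: a=3, p=7, q=3
  k=2: a=2, p=16, q=7
  k=3: a=9, p=151, q=66
  k=4: a=3, p=469, q=205
  k=5: a=1, p=620, q=271
  k=6: a=3, p=2329, q=1018
  k=7: a=7, p=16923, q=7397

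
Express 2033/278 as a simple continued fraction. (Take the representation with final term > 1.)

[7; 3, 5, 8, 2]

2033 = 7·278 + 87
278 = 3·87 + 17
87 = 5·17 + 2
17 = 8·2 + 1
2 = 2·1 + 0  (stop)
So 2033/278 = [7; 3, 5, 8, 2].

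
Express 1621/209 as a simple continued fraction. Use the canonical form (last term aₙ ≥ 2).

[7; 1, 3, 10, 5]

1621 = 7*209 + 158
209 = 1*158 + 51
158 = 3*51 + 5
51 = 10*5 + 1
5 = 5*1 + 0  (stop)
So 1621/209 = [7; 1, 3, 10, 5].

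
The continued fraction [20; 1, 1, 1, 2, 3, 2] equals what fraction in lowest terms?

1279/62

Using pₖ = aₖpₖ₋₁ + pₖ₋₂ and qₖ = aₖqₖ₋₁ + qₖ₋₂:
  k=0: a=20, p=20, q=1
  k=1: a=1, p=21, q=1
  k=2: a=1, p=41, q=2
  k=3: a=1, p=62, q=3
  k=4: a=2, p=165, q=8
  k=5: a=3, p=557, q=27
  k=6: a=2, p=1279, q=62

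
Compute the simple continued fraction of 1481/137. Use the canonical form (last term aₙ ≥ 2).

[10; 1, 4, 3, 1, 2, 2]

1481 = 10×137 + 111
137 = 1×111 + 26
111 = 4×26 + 7
26 = 3×7 + 5
7 = 1×5 + 2
5 = 2×2 + 1
2 = 2×1 + 0  (stop)
So 1481/137 = [10; 1, 4, 3, 1, 2, 2].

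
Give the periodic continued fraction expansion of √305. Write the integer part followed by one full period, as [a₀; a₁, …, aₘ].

[17; 2, 6, 2, 34]

a₀ = ⌊√305⌋ = 17.
With m₀=0, d₀=1 and mₖ₊₁ = dₖaₖ − mₖ, dₖ₊₁ = (n − mₖ₊₁²)/dₖ, aₖ₊₁ = ⌊(a₀+mₖ₊₁)/dₖ₊₁⌋:
  k=1: m=17, d=16, a=2
  k=2: m=15, d=5, a=6
  k=3: m=15, d=16, a=2
  k=4: m=17, d=1, a=34
d=1 and a=2a₀=34 at k=4, so the next step gives (m, d) = (17, 16) again — its k=1 value — and the period has length 4.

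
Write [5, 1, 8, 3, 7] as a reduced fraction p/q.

Using pₖ = aₖpₖ₋₁ + pₖ₋₂ and qₖ = aₖqₖ₋₁ + qₖ₋₂:
  k=0: a=5, p=5, q=1
  k=1: a=1, p=6, q=1
  k=2: a=8, p=53, q=9
  k=3: a=3, p=165, q=28
  k=4: a=7, p=1208, q=205

1208/205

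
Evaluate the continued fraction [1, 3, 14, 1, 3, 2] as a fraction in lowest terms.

541/408

Using pₖ = aₖpₖ₋₁ + pₖ₋₂ and qₖ = aₖqₖ₋₁ + qₖ₋₂:
  k=0: a=1, p=1, q=1
  k=1: a=3, p=4, q=3
  k=2: a=14, p=57, q=43
  k=3: a=1, p=61, q=46
  k=4: a=3, p=240, q=181
  k=5: a=2, p=541, q=408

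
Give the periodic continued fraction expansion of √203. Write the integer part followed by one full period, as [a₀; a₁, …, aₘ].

[14; 4, 28]

a₀ = ⌊√203⌋ = 14.
With m₀=0, d₀=1 and mₖ₊₁ = dₖaₖ − mₖ, dₖ₊₁ = (n − mₖ₊₁²)/dₖ, aₖ₊₁ = ⌊(a₀+mₖ₊₁)/dₖ₊₁⌋:
  k=1: m=14, d=7, a=4
  k=2: m=14, d=1, a=28
d=1 and a=2a₀=28 at k=2, so the next step gives (m, d) = (14, 7) again — its k=1 value — and the period has length 2.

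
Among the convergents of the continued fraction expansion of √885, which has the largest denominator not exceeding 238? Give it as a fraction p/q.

6991/235

√885 = [29; 1, 2, 1, 58, …] (period length 4).
Convergents:
  p_0/q_0 = 29/1
  p_1/q_1 = 30/1
  p_2/q_2 = 89/3
  p_3/q_3 = 119/4
  p_4/q_4 = 6991/235
  p_5/q_5 = 7110/239
q_4 = 235 ≤ 238 < 239 = q_5, so the answer is 6991/235.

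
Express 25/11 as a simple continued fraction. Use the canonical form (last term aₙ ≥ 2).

[2; 3, 1, 2]

25 = 2*11 + 3
11 = 3*3 + 2
3 = 1*2 + 1
2 = 2*1 + 0  (stop)
So 25/11 = [2; 3, 1, 2].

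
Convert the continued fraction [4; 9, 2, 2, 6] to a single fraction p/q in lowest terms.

Fold from the inside: start with 6/1.
  2 + 1/6 = 13/6
  2 + 6/13 = 32/13
  9 + 13/32 = 301/32
  4 + 32/301 = 1236/301

1236/301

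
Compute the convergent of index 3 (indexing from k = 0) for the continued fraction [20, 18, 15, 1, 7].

Using pₖ = aₖpₖ₋₁ + pₖ₋₂, qₖ = aₖqₖ₋₁ + qₖ₋₂ (with p₋₁=1, p₋₂=0, q₋₁=0, q₋₂=1):
  k=0: a=20, p=20, q=1
  k=1: a=18, p=361, q=18
  k=2: a=15, p=5435, q=271
  k=3: a=1, p=5796, q=289

5796/289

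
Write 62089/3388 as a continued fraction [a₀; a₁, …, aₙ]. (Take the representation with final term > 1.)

[18; 3, 15, 7, 3, 3]

62089 = 18*3388 + 1105
3388 = 3*1105 + 73
1105 = 15*73 + 10
73 = 7*10 + 3
10 = 3*3 + 1
3 = 3*1 + 0  (stop)
So 62089/3388 = [18; 3, 15, 7, 3, 3].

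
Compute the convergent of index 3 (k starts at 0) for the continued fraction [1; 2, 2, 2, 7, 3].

17/12

Using pₖ = aₖpₖ₋₁ + pₖ₋₂, qₖ = aₖqₖ₋₁ + qₖ₋₂ (with p₋₁=1, p₋₂=0, q₋₁=0, q₋₂=1):
  k=0: a=1, p=1, q=1
  k=1: a=2, p=3, q=2
  k=2: a=2, p=7, q=5
  k=3: a=2, p=17, q=12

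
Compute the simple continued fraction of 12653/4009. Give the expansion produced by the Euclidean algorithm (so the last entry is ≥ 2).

[3; 6, 2, 2, 9, 4, 3]

12653 = 3×4009 + 626
4009 = 6×626 + 253
626 = 2×253 + 120
253 = 2×120 + 13
120 = 9×13 + 3
13 = 4×3 + 1
3 = 3×1 + 0  (stop)
So 12653/4009 = [3; 6, 2, 2, 9, 4, 3].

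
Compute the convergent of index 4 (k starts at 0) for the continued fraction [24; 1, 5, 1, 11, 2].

2063/83

Using pₖ = aₖpₖ₋₁ + pₖ₋₂, qₖ = aₖqₖ₋₁ + qₖ₋₂ (with p₋₁=1, p₋₂=0, q₋₁=0, q₋₂=1):
  k=0: a=24, p=24, q=1
  k=1: a=1, p=25, q=1
  k=2: a=5, p=149, q=6
  k=3: a=1, p=174, q=7
  k=4: a=11, p=2063, q=83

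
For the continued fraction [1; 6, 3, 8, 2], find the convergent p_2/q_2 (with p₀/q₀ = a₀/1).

Using pₖ = aₖpₖ₋₁ + pₖ₋₂, qₖ = aₖqₖ₋₁ + qₖ₋₂ (with p₋₁=1, p₋₂=0, q₋₁=0, q₋₂=1):
  k=0: a=1, p=1, q=1
  k=1: a=6, p=7, q=6
  k=2: a=3, p=22, q=19

22/19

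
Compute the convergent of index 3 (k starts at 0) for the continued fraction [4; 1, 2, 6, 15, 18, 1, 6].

Using pₖ = aₖpₖ₋₁ + pₖ₋₂, qₖ = aₖqₖ₋₁ + qₖ₋₂ (with p₋₁=1, p₋₂=0, q₋₁=0, q₋₂=1):
  k=0: a=4, p=4, q=1
  k=1: a=1, p=5, q=1
  k=2: a=2, p=14, q=3
  k=3: a=6, p=89, q=19

89/19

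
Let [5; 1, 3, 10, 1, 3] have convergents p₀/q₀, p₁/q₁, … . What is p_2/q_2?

23/4

Using pₖ = aₖpₖ₋₁ + pₖ₋₂, qₖ = aₖqₖ₋₁ + qₖ₋₂ (with p₋₁=1, p₋₂=0, q₋₁=0, q₋₂=1):
  k=0: a=5, p=5, q=1
  k=1: a=1, p=6, q=1
  k=2: a=3, p=23, q=4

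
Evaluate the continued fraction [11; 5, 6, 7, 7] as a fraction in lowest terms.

Using pₖ = aₖpₖ₋₁ + pₖ₋₂ and qₖ = aₖqₖ₋₁ + qₖ₋₂:
  k=0: a=11, p=11, q=1
  k=1: a=5, p=56, q=5
  k=2: a=6, p=347, q=31
  k=3: a=7, p=2485, q=222
  k=4: a=7, p=17742, q=1585

17742/1585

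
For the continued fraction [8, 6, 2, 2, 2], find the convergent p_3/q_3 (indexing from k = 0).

Using pₖ = aₖpₖ₋₁ + pₖ₋₂, qₖ = aₖqₖ₋₁ + qₖ₋₂ (with p₋₁=1, p₋₂=0, q₋₁=0, q₋₂=1):
  k=0: a=8, p=8, q=1
  k=1: a=6, p=49, q=6
  k=2: a=2, p=106, q=13
  k=3: a=2, p=261, q=32

261/32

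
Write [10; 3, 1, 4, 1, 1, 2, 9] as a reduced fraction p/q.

Fold from the inside: start with 9/1.
  2 + 1/9 = 19/9
  1 + 9/19 = 28/19
  1 + 19/28 = 47/28
  4 + 28/47 = 216/47
  1 + 47/216 = 263/216
  3 + 216/263 = 1005/263
  10 + 263/1005 = 10313/1005

10313/1005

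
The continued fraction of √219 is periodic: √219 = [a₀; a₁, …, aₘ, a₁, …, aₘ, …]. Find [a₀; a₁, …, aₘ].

[14; 1, 3, 1, 28]

a₀ = ⌊√219⌋ = 14.
With m₀=0, d₀=1 and mₖ₊₁ = dₖaₖ − mₖ, dₖ₊₁ = (n − mₖ₊₁²)/dₖ, aₖ₊₁ = ⌊(a₀+mₖ₊₁)/dₖ₊₁⌋:
  k=1: m=14, d=23, a=1
  k=2: m=9, d=6, a=3
  k=3: m=9, d=23, a=1
  k=4: m=14, d=1, a=28
d=1 and a=2a₀=28 at k=4, so the next step gives (m, d) = (14, 23) again — its k=1 value — and the period has length 4.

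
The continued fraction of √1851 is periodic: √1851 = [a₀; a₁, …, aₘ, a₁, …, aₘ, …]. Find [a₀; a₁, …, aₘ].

[43; 43, 86]

a₀ = ⌊√1851⌋ = 43.
With m₀=0, d₀=1 and mₖ₊₁ = dₖaₖ − mₖ, dₖ₊₁ = (n − mₖ₊₁²)/dₖ, aₖ₊₁ = ⌊(a₀+mₖ₊₁)/dₖ₊₁⌋:
  k=1: m=43, d=2, a=43
  k=2: m=43, d=1, a=86
d=1 and a=2a₀=86 at k=2, so the next step gives (m, d) = (43, 2) again — its k=1 value — and the period has length 2.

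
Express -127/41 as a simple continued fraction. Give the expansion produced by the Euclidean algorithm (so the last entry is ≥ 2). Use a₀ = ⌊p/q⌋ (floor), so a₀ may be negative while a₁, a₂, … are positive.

[-4; 1, 9, 4]

-127 = -4*41 + 37
41 = 1*37 + 4
37 = 9*4 + 1
4 = 4*1 + 0  (stop)
So -127/41 = [-4; 1, 9, 4].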